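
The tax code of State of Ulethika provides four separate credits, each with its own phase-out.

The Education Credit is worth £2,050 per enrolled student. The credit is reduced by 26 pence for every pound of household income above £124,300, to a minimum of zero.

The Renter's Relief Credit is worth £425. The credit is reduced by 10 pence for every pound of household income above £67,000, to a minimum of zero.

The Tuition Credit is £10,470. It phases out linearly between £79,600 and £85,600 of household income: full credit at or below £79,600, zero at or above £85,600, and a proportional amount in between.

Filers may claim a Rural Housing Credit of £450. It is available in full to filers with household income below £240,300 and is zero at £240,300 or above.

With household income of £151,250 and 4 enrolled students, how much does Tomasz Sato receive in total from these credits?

£1,643

Education Credit: base = 4 × £2,050 = £8,200. 26% of the £26,950 excess over £124,300 is £7,007; credit = £8,200 − £7,007 = £1,193.
Renter's Relief Credit: 10% of the £84,250 excess over £67,000 is £8,425 ≥ base, so the credit is £0.
Tuition Credit: £151,250 is at or above £85,600, so the credit is £0.
Rural Housing Credit: £151,250 is below the £240,300 cutoff, so the full £450 applies.
Total: £1,193 + £0 + £0 + £450 = £1,643.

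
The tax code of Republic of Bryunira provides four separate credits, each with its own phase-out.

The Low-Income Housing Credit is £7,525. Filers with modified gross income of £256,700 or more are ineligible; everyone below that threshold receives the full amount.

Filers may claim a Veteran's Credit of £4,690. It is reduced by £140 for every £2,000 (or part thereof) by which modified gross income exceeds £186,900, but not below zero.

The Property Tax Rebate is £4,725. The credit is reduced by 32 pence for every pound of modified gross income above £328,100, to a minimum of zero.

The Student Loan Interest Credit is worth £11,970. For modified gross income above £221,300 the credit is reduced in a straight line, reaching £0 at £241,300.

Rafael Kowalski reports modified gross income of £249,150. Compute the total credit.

Low-Income Housing Credit: £249,150 is below the £256,700 cutoff, so the full £7,525 applies.
Veteran's Credit: income exceeds £186,900 by £62,250, which is 32 full-or-partial £2,000 increments; reduction = 32 × £140 = £4,480, leaving £210.
Property Tax Rebate: £249,150 is at or below the £328,100 threshold, so the full £4,725 applies.
Student Loan Interest Credit: £249,150 is at or above £241,300, so the credit is £0.
Total: £7,525 + £210 + £4,725 + £0 = £12,460.

£12,460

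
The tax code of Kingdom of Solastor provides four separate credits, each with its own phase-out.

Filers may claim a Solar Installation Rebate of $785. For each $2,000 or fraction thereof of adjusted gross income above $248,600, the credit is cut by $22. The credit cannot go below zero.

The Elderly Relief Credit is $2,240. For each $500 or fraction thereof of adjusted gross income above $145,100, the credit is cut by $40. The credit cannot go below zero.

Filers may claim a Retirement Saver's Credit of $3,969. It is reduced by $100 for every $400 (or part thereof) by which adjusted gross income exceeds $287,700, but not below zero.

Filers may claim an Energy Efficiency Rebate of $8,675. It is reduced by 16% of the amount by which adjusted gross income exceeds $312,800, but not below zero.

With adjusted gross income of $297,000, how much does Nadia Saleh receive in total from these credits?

Solar Installation Rebate: income exceeds $248,600 by $48,400, which is 25 full-or-partial $2,000 increments; reduction = 25 × $22 = $550, leaving $235.
Elderly Relief Credit: income exceeds $145,100 by $151,900 → 304 increments × $40 = $12,160 ≥ base, so the credit is $0.
Retirement Saver's Credit: income exceeds $287,700 by $9,300, which is 24 full-or-partial $400 increments; reduction = 24 × $100 = $2,400, leaving $1,569.
Energy Efficiency Rebate: $297,000 is at or below the $312,800 threshold, so the full $8,675 applies.
Total: $235 + $0 + $1,569 + $8,675 = $10,479.

$10,479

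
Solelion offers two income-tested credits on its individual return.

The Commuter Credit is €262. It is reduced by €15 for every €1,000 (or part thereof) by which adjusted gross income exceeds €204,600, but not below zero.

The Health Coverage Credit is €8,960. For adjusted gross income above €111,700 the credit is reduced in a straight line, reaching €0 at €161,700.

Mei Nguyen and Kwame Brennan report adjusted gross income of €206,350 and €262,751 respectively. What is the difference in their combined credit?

€232

Mei (€206,350): Commuter Credit: income exceeds €204,600 by €1,750, which is 2 full-or-partial €1,000 increments; reduction = 2 × €15 = €30, leaving €232. Health Coverage Credit: €206,350 is at or above €161,700, so the credit is €0. total €232 + €0 = €232
Kwame (€262,751): Commuter Credit: income exceeds €204,600 by €58,151 → 59 increments × €15 = €885 ≥ base, so the credit is €0. Health Coverage Credit: €262,751 is at or above €161,700, so the credit is €0. total €0 + €0 = €0
Difference: |€232 − €0| = €232.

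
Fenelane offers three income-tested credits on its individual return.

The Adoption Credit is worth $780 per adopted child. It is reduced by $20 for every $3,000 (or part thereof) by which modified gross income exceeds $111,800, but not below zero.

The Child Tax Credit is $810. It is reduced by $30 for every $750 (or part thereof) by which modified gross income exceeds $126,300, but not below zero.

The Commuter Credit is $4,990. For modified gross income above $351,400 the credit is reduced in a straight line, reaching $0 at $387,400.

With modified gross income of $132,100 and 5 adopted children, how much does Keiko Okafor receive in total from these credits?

$9,320

Adoption Credit: base = 5 × $780 = $3,900. income exceeds $111,800 by $20,300, which is 7 full-or-partial $3,000 increments; reduction = 7 × $20 = $140, leaving $3,760.
Child Tax Credit: income exceeds $126,300 by $5,800, which is 8 full-or-partial $750 increments; reduction = 8 × $30 = $240, leaving $570.
Commuter Credit: $132,100 is at or below the $351,400 threshold, so the full $4,990 applies.
Total: $3,760 + $570 + $4,990 = $9,320.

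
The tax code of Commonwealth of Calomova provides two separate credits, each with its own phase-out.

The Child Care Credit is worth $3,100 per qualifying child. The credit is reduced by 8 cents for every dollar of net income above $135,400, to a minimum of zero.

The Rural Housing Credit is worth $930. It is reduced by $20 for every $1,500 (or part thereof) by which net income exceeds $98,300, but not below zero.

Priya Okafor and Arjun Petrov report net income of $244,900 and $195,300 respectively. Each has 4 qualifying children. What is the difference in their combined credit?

Priya ($244,900): Child Care Credit: base = 4 × $3,100 = $12,400. 8% of the $109,500 excess over $135,400 is $8,760; credit = $12,400 − $8,760 = $3,640. Rural Housing Credit: income exceeds $98,300 by $146,600 → 98 increments × $20 = $1,960 ≥ base, so the credit is $0. total $3,640 + $0 = $3,640
Arjun ($195,300): Child Care Credit: base = 4 × $3,100 = $12,400. 8% of the $59,900 excess over $135,400 is $4,792; credit = $12,400 − $4,792 = $7,608. Rural Housing Credit: income exceeds $98,300 by $97,000 → 65 increments × $20 = $1,300 ≥ base, so the credit is $0. total $7,608 + $0 = $7,608
Difference: |$3,640 − $7,608| = $3,968.

$3,968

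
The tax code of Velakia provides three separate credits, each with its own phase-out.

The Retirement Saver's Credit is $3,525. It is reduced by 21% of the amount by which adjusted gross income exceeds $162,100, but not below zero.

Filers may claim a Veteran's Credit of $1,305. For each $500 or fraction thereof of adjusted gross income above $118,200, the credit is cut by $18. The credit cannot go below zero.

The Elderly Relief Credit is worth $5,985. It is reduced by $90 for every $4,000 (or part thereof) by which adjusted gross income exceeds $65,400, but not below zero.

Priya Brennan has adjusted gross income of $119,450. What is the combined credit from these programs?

Retirement Saver's Credit: $119,450 is at or below the $162,100 threshold, so the full $3,525 applies.
Veteran's Credit: income exceeds $118,200 by $1,250, which is 3 full-or-partial $500 increments; reduction = 3 × $18 = $54, leaving $1,251.
Elderly Relief Credit: income exceeds $65,400 by $54,050, which is 14 full-or-partial $4,000 increments; reduction = 14 × $90 = $1,260, leaving $4,725.
Total: $3,525 + $1,251 + $4,725 = $9,501.

$9,501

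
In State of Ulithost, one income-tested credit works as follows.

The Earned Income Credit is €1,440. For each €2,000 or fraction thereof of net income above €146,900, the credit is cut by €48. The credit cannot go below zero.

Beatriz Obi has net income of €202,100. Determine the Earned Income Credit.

Earned Income Credit: income exceeds €146,900 by €55,200, which is 28 full-or-partial €2,000 increments; reduction = 28 × €48 = €1,344, leaving €96.

€96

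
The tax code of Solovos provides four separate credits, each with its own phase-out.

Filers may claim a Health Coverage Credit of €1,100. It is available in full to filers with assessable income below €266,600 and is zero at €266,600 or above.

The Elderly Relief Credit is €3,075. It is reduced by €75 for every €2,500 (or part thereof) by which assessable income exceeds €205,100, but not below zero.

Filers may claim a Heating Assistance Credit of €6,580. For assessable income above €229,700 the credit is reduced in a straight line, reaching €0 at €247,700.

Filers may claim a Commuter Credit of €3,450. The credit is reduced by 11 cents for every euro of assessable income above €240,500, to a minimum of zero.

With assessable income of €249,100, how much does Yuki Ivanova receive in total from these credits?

€5,329

Health Coverage Credit: €249,100 is below the €266,600 cutoff, so the full €1,100 applies.
Elderly Relief Credit: income exceeds €205,100 by €44,000, which is 18 full-or-partial €2,500 increments; reduction = 18 × €75 = €1,350, leaving €1,725.
Heating Assistance Credit: €249,100 is at or above €247,700, so the credit is €0.
Commuter Credit: 11% of the €8,600 excess over €240,500 is €946; credit = €3,450 − €946 = €2,504.
Total: €1,100 + €1,725 + €0 + €2,504 = €5,329.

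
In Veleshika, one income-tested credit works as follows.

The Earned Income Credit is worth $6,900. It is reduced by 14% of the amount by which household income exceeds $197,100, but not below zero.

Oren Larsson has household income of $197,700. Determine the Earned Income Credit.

$6,816

Earned Income Credit: 14% of the $600 excess over $197,100 is $84; credit = $6,900 − $84 = $6,816.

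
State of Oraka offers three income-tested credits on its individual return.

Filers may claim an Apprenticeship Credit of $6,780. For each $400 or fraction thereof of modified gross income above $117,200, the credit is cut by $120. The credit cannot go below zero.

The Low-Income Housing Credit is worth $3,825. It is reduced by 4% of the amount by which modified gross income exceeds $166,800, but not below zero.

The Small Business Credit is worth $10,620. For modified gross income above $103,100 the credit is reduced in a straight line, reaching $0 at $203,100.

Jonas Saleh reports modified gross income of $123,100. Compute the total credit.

$17,301

Apprenticeship Credit: income exceeds $117,200 by $5,900, which is 15 full-or-partial $400 increments; reduction = 15 × $120 = $1,800, leaving $4,980.
Low-Income Housing Credit: $123,100 is at or below the $166,800 threshold, so the full $3,825 applies.
Small Business Credit: $123,100 is $20,000 into a $100,000 phase-out range, leaving 80,000/100,000 of the credit: $10,620 × 80,000/100,000 = $8,496.
Total: $4,980 + $3,825 + $8,496 = $17,301.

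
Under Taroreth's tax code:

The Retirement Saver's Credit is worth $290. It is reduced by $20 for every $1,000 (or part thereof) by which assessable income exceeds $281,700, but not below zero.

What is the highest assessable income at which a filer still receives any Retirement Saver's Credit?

After 14 increments the reduction is 14 × $20 = $280, leaving $10; one more increment wipes it out. Increment 14 ends at excess 14 × $1,000 = $14,000, so the highest qualifying income is $281,700 + $14,000 = $295,700.

$295,700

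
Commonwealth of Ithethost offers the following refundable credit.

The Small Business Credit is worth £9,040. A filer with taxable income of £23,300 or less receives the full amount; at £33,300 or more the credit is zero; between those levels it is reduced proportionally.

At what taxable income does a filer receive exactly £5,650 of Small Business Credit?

£5,650 is 5,650/9,040 of the full £9,040, so 3,390/9,040 of the £10,000 range has been used: income = £23,300 + £10,000 × 3,390/9,040 = £27,050.

£27,050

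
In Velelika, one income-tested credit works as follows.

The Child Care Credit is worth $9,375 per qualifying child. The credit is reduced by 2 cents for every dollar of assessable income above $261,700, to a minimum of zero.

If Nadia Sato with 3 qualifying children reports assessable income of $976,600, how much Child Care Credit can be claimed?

Child Care Credit: base = 3 × $9,375 = $28,125. 2% of the $714,900 excess over $261,700 is $14,298; credit = $28,125 − $14,298 = $13,827.

$13,827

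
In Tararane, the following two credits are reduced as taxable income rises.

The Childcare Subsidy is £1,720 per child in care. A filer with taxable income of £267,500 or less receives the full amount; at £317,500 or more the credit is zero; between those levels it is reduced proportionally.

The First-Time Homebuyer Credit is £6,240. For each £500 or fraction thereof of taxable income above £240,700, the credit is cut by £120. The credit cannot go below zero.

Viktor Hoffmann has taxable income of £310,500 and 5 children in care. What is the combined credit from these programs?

Childcare Subsidy: base = 5 × £1,720 = £8,600. £310,500 is £43,000 into a £50,000 phase-out range, leaving 7,000/50,000 of the credit: £8,600 × 7,000/50,000 = £1,204.
First-Time Homebuyer Credit: income exceeds £240,700 by £69,800 → 140 increments × £120 = £16,800 ≥ base, so the credit is £0.
Total: £1,204 + £0 = £1,204.

£1,204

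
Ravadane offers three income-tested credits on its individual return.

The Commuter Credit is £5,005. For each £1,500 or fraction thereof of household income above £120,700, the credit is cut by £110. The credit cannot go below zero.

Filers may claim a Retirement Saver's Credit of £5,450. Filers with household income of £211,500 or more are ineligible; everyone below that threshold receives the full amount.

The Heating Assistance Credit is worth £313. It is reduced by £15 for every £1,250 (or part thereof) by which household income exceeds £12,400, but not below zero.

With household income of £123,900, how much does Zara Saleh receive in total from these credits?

£10,125

Commuter Credit: income exceeds £120,700 by £3,200, which is 3 full-or-partial £1,500 increments; reduction = 3 × £110 = £330, leaving £4,675.
Retirement Saver's Credit: £123,900 is below the £211,500 cutoff, so the full £5,450 applies.
Heating Assistance Credit: income exceeds £12,400 by £111,500 → 90 increments × £15 = £1,350 ≥ base, so the credit is £0.
Total: £4,675 + £5,450 + £0 = £10,125.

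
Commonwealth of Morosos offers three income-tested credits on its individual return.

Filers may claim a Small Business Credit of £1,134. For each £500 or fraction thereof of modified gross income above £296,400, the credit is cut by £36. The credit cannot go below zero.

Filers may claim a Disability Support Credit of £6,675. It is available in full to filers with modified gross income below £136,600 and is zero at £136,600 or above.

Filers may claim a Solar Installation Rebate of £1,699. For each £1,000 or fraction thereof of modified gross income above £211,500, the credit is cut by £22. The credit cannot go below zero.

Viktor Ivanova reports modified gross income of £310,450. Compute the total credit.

Small Business Credit: income exceeds £296,400 by £14,050, which is 29 full-or-partial £500 increments; reduction = 29 × £36 = £1,044, leaving £90.
Disability Support Credit: £310,450 meets or exceeds the £136,600 cutoff, so the credit is £0.
Solar Installation Rebate: income exceeds £211,500 by £98,950 → 99 increments × £22 = £2,178 ≥ base, so the credit is £0.
Total: £90 + £0 + £0 = £90.

£90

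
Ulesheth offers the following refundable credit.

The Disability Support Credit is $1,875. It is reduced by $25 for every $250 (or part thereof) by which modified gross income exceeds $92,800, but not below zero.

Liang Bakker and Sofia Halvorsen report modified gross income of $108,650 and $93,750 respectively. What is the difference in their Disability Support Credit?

$1,500

Liang ($108,650): Disability Support Credit: income exceeds $92,800 by $15,850, which is 64 full-or-partial $250 increments; reduction = 64 × $25 = $1,600, leaving $275.
Sofia ($93,750): Disability Support Credit: income exceeds $92,800 by $950, which is 4 full-or-partial $250 increments; reduction = 4 × $25 = $100, leaving $1,775.
Difference: |$275 − $1,775| = $1,500.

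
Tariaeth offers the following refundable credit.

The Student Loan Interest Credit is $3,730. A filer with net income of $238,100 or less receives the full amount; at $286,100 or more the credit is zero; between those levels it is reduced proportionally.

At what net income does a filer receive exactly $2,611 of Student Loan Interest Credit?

$2,611 is 2,611/3,730 of the full $3,730, so 1,119/3,730 of the $48,000 range has been used: income = $238,100 + $48,000 × 1,119/3,730 = $252,500.

$252,500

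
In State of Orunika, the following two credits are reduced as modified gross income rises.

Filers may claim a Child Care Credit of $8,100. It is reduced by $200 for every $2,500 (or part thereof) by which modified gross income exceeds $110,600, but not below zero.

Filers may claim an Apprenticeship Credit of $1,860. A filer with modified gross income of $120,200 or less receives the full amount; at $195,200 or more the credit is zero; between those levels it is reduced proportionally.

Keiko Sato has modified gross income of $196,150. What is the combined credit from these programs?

$1,100

Child Care Credit: income exceeds $110,600 by $85,550, which is 35 full-or-partial $2,500 increments; reduction = 35 × $200 = $7,000, leaving $1,100.
Apprenticeship Credit: $196,150 is at or above $195,200, so the credit is $0.
Total: $1,100 + $0 = $1,100.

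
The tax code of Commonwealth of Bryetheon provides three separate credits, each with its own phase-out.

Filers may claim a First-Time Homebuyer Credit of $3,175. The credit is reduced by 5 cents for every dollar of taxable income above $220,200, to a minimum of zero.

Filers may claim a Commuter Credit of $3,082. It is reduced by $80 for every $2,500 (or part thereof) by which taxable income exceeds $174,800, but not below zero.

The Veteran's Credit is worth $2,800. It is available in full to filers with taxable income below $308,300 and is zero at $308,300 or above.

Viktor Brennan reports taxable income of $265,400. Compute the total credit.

$3,837

First-Time Homebuyer Credit: 5% of the $45,200 excess over $220,200 is $2,260; credit = $3,175 − $2,260 = $915.
Commuter Credit: income exceeds $174,800 by $90,600, which is 37 full-or-partial $2,500 increments; reduction = 37 × $80 = $2,960, leaving $122.
Veteran's Credit: $265,400 is below the $308,300 cutoff, so the full $2,800 applies.
Total: $915 + $122 + $2,800 = $3,837.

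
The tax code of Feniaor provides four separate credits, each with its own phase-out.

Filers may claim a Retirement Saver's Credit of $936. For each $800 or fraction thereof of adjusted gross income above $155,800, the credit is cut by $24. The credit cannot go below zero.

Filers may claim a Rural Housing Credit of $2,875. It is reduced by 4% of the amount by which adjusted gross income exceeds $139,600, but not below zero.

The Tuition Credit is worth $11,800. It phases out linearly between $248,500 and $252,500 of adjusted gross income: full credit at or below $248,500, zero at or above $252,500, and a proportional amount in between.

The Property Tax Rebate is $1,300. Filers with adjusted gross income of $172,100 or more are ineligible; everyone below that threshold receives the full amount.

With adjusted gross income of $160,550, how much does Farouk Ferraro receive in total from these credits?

Retirement Saver's Credit: income exceeds $155,800 by $4,750, which is 6 full-or-partial $800 increments; reduction = 6 × $24 = $144, leaving $792.
Rural Housing Credit: 4% of the $20,950 excess over $139,600 is $838; credit = $2,875 − $838 = $2,037.
Tuition Credit: $160,550 is at or below the $248,500 threshold, so the full $11,800 applies.
Property Tax Rebate: $160,550 is below the $172,100 cutoff, so the full $1,300 applies.
Total: $792 + $2,037 + $11,800 + $1,300 = $15,929.

$15,929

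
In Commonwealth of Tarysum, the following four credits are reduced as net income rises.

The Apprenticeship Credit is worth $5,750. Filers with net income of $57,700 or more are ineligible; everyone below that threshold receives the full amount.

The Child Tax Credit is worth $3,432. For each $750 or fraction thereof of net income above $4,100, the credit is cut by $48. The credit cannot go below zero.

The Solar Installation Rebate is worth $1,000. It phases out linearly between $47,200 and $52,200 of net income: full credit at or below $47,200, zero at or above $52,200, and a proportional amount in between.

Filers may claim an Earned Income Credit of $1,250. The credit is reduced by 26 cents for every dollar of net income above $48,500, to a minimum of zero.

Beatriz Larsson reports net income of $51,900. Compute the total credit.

$6,536

Apprenticeship Credit: $51,900 is below the $57,700 cutoff, so the full $5,750 applies.
Child Tax Credit: income exceeds $4,100 by $47,800, which is 64 full-or-partial $750 increments; reduction = 64 × $48 = $3,072, leaving $360.
Solar Installation Rebate: $51,900 is $4,700 into a $5,000 phase-out range, leaving 300/5,000 of the credit: $1,000 × 300/5,000 = $60.
Earned Income Credit: 26% of the $3,400 excess over $48,500 is $884; credit = $1,250 − $884 = $366.
Total: $5,750 + $360 + $60 + $366 = $6,536.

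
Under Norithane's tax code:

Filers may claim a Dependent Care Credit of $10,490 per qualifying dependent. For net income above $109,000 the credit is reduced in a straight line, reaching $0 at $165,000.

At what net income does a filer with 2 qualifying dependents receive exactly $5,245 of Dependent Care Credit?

Full credit = 2 × $10,490 = $20,980.
$5,245 is 5,245/20,980 of the full $20,980, so 15,735/20,980 of the $56,000 range has been used: income = $109,000 + $56,000 × 15,735/20,980 = $151,000.

$151,000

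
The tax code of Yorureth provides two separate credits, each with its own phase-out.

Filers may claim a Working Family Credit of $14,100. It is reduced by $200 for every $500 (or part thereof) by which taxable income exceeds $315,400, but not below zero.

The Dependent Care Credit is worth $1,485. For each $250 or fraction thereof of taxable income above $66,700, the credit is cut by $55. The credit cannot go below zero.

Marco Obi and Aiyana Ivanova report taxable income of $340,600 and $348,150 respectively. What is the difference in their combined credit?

Marco ($340,600): Working Family Credit: income exceeds $315,400 by $25,200, which is 51 full-or-partial $500 increments; reduction = 51 × $200 = $10,200, leaving $3,900. Dependent Care Credit: income exceeds $66,700 by $273,900 → 1096 increments × $55 = $60,280 ≥ base, so the credit is $0. total $3,900 + $0 = $3,900
Aiyana ($348,150): Working Family Credit: income exceeds $315,400 by $32,750, which is 66 full-or-partial $500 increments; reduction = 66 × $200 = $13,200, leaving $900. Dependent Care Credit: income exceeds $66,700 by $281,450 → 1126 increments × $55 = $61,930 ≥ base, so the credit is $0. total $900 + $0 = $900
Difference: |$3,900 − $900| = $3,000.

$3,000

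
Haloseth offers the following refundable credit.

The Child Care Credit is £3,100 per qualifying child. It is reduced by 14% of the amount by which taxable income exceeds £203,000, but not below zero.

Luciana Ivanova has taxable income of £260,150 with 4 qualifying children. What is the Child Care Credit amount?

Child Care Credit: base = 4 × £3,100 = £12,400. 14% of the £57,150 excess over £203,000 is £8,001; credit = £12,400 − £8,001 = £4,399.

£4,399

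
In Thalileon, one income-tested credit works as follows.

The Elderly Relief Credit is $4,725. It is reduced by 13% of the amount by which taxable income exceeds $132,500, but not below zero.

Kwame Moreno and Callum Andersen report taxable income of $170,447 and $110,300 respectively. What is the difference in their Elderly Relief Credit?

$4,725

Kwame ($170,447): Elderly Relief Credit: 13% of the $37,947 excess over $132,500 is $4,933.11 ≥ base, so the credit is $0.
Callum ($110,300): Elderly Relief Credit: $110,300 is at or below the $132,500 threshold, so the full $4,725 applies.
Difference: |$0 − $4,725| = $4,725.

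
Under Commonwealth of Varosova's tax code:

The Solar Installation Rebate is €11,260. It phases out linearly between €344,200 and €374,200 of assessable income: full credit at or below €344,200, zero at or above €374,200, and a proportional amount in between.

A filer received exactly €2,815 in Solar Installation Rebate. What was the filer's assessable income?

€366,700

€2,815 is 2,815/11,260 of the full €11,260, so 8,445/11,260 of the €30,000 range has been used: income = €344,200 + €30,000 × 8,445/11,260 = €366,700.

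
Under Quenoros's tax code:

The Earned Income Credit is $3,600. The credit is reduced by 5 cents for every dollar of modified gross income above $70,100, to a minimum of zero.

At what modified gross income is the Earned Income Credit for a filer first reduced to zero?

The credit falls by 5% of each dollar above $70,100, so it reaches zero when the excess is $3,600 / 5% = $72,000: income = $70,100 + $72,000 = $142,100.

$142,100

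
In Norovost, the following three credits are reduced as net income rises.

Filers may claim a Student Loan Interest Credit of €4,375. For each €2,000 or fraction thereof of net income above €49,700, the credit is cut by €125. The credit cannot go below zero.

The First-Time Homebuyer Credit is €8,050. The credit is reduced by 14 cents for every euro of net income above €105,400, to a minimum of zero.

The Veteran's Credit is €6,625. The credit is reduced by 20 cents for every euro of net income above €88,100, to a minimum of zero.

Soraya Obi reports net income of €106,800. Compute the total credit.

Student Loan Interest Credit: income exceeds €49,700 by €57,100, which is 29 full-or-partial €2,000 increments; reduction = 29 × €125 = €3,625, leaving €750.
First-Time Homebuyer Credit: 14% of the €1,400 excess over €105,400 is €196; credit = €8,050 − €196 = €7,854.
Veteran's Credit: 20% of the €18,700 excess over €88,100 is €3,740; credit = €6,625 − €3,740 = €2,885.
Total: €750 + €7,854 + €2,885 = €11,489.

€11,489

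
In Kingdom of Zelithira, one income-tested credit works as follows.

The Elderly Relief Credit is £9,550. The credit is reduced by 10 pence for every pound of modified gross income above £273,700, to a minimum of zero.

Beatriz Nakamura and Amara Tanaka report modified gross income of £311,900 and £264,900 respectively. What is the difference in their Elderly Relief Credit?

Beatriz (£311,900): Elderly Relief Credit: 10% of the £38,200 excess over £273,700 is £3,820; credit = £9,550 − £3,820 = £5,730.
Amara (£264,900): Elderly Relief Credit: £264,900 is at or below the £273,700 threshold, so the full £9,550 applies.
Difference: |£5,730 − £9,550| = £3,820.

£3,820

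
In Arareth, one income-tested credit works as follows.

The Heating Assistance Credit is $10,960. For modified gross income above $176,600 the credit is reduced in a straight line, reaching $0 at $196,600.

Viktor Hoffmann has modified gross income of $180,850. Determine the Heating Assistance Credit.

Heating Assistance Credit: $180,850 is $4,250 into a $20,000 phase-out range, leaving 15,750/20,000 of the credit: $10,960 × 15,750/20,000 = $8,631.

$8,631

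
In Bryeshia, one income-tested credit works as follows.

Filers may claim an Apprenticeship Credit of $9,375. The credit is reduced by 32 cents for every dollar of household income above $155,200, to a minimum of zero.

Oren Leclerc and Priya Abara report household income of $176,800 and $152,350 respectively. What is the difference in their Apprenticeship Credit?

Oren ($176,800): Apprenticeship Credit: 32% of the $21,600 excess over $155,200 is $6,912; credit = $9,375 − $6,912 = $2,463.
Priya ($152,350): Apprenticeship Credit: $152,350 is at or below the $155,200 threshold, so the full $9,375 applies.
Difference: |$2,463 − $9,375| = $6,912.

$6,912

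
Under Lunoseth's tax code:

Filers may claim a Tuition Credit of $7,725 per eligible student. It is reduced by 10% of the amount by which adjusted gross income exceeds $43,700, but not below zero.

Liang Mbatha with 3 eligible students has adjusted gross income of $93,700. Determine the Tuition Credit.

$18,175

Tuition Credit: base = 3 × $7,725 = $23,175. 10% of the $50,000 excess over $43,700 is $5,000; credit = $23,175 − $5,000 = $18,175.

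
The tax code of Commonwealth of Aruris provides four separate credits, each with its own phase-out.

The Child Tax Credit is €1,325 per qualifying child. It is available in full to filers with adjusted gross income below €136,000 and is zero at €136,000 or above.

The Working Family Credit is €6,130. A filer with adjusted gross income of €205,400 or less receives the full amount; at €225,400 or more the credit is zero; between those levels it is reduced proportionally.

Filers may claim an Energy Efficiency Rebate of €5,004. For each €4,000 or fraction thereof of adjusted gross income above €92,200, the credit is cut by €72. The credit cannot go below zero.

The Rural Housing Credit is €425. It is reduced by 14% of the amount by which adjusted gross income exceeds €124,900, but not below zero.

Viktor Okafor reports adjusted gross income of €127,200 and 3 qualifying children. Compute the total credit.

Child Tax Credit: base = 3 × €1,325 = €3,975. €127,200 is below the €136,000 cutoff, so the full €3,975 applies.
Working Family Credit: €127,200 is at or below the €205,400 threshold, so the full €6,130 applies.
Energy Efficiency Rebate: income exceeds €92,200 by €35,000, which is 9 full-or-partial €4,000 increments; reduction = 9 × €72 = €648, leaving €4,356.
Rural Housing Credit: 14% of the €2,300 excess over €124,900 is €322; credit = €425 − €322 = €103.
Total: €3,975 + €6,130 + €4,356 + €103 = €14,564.

€14,564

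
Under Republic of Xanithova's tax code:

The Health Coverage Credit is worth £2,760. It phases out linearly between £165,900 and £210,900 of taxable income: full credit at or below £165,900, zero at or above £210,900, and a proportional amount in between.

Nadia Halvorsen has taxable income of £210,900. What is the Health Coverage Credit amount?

£0

Health Coverage Credit: £210,900 is at or above £210,900, so the credit is £0.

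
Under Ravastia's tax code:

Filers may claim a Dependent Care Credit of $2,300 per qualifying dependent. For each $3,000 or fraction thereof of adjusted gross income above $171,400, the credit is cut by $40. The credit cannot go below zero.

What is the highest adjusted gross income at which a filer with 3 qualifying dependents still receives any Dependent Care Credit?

Full credit = 3 × $2,300 = $6,900.
After 172 increments the reduction is 172 × $40 = $6,880, leaving $20; one more increment wipes it out. Increment 172 ends at excess 172 × $3,000 = $516,000, so the highest qualifying income is $171,400 + $516,000 = $687,400.

$687,400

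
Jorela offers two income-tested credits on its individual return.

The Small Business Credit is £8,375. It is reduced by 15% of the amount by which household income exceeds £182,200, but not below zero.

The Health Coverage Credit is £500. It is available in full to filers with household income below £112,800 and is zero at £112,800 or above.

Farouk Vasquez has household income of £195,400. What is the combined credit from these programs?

£6,395

Small Business Credit: 15% of the £13,200 excess over £182,200 is £1,980; credit = £8,375 − £1,980 = £6,395.
Health Coverage Credit: £195,400 meets or exceeds the £112,800 cutoff, so the credit is £0.
Total: £6,395 + £0 = £6,395.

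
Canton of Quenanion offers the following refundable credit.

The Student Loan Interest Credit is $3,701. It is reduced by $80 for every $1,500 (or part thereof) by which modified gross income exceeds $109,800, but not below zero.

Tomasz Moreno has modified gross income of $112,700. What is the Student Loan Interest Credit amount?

$3,541

Student Loan Interest Credit: income exceeds $109,800 by $2,900, which is 2 full-or-partial $1,500 increments; reduction = 2 × $80 = $160, leaving $3,541.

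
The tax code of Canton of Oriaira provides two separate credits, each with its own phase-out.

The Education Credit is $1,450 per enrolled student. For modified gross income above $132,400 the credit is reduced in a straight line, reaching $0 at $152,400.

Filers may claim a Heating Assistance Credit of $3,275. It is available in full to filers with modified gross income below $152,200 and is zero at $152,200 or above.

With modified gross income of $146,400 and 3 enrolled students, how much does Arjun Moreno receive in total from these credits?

Education Credit: base = 3 × $1,450 = $4,350. $146,400 is $14,000 into a $20,000 phase-out range, leaving 6,000/20,000 of the credit: $4,350 × 6,000/20,000 = $1,305.
Heating Assistance Credit: $146,400 is below the $152,200 cutoff, so the full $3,275 applies.
Total: $1,305 + $3,275 = $4,580.

$4,580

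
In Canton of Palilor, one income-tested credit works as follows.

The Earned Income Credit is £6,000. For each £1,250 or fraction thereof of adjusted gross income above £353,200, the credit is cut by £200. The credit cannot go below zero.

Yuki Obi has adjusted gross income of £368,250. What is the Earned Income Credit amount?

£3,400

Earned Income Credit: income exceeds £353,200 by £15,050, which is 13 full-or-partial £1,250 increments; reduction = 13 × £200 = £2,600, leaving £3,400.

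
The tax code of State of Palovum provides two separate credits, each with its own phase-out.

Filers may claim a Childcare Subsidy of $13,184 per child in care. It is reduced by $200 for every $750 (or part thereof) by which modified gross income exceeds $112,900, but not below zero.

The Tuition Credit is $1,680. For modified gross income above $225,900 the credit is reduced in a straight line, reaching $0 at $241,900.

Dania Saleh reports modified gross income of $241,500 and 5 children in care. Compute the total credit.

Childcare Subsidy: base = 5 × $13,184 = $65,920. income exceeds $112,900 by $128,600, which is 172 full-or-partial $750 increments; reduction = 172 × $200 = $34,400, leaving $31,520.
Tuition Credit: $241,500 is $15,600 into a $16,000 phase-out range, leaving 400/16,000 of the credit: $1,680 × 400/16,000 = $42.
Total: $31,520 + $42 = $31,562.

$31,562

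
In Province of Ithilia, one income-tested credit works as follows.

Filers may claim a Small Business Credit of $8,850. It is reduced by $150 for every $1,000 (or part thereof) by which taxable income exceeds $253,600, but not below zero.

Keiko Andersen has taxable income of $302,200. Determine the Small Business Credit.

$1,500

Small Business Credit: income exceeds $253,600 by $48,600, which is 49 full-or-partial $1,000 increments; reduction = 49 × $150 = $7,350, leaving $1,500.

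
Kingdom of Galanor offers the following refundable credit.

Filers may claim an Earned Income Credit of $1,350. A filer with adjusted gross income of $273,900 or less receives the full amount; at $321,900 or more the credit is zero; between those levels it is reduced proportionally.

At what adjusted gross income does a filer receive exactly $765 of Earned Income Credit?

$765 is 765/1,350 of the full $1,350, so 585/1,350 of the $48,000 range has been used: income = $273,900 + $48,000 × 585/1,350 = $294,700.

$294,700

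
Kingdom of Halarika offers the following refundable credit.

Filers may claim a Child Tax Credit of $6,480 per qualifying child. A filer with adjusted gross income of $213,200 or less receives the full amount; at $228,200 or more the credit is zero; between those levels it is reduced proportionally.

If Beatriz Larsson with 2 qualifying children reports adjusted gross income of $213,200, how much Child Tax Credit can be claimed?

Child Tax Credit: base = 2 × $6,480 = $12,960. $213,200 is at or below the $213,200 threshold, so the full $12,960 applies.

$12,960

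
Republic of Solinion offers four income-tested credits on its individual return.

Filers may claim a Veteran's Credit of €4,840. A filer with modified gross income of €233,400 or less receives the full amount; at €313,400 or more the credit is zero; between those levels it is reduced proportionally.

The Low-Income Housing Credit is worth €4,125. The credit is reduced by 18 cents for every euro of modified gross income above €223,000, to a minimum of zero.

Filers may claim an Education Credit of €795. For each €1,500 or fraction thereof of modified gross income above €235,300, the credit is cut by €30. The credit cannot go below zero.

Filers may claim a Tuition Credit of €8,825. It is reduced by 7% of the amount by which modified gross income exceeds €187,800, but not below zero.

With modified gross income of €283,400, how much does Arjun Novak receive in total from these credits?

€3,948

Veteran's Credit: €283,400 is €50,000 into a €80,000 phase-out range, leaving 30,000/80,000 of the credit: €4,840 × 30,000/80,000 = €1,815.
Low-Income Housing Credit: 18% of the €60,400 excess over €223,000 is €10,872 ≥ base, so the credit is €0.
Education Credit: income exceeds €235,300 by €48,100 → 33 increments × €30 = €990 ≥ base, so the credit is €0.
Tuition Credit: 7% of the €95,600 excess over €187,800 is €6,692; credit = €8,825 − €6,692 = €2,133.
Total: €1,815 + €0 + €0 + €2,133 = €3,948.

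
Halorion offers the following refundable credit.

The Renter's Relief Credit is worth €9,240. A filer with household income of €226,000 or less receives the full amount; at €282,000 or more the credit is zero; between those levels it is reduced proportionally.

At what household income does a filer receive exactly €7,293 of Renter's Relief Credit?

€7,293 is 7,293/9,240 of the full €9,240, so 1,947/9,240 of the €56,000 range has been used: income = €226,000 + €56,000 × 1,947/9,240 = €237,800.

€237,800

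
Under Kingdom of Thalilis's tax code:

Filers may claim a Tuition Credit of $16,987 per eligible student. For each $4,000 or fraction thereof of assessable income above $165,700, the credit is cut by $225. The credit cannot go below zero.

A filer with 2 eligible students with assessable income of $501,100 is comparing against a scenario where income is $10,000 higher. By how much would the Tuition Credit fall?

$675

At $501,100 — base = 2 × $16,987 = $33,974. income exceeds $165,700 by $335,400, which is 84 full-or-partial $4,000 increments; reduction = 84 × $225 = $18,900, leaving $15,074.
At $511,100 — base = 2 × $16,987 = $33,974. income exceeds $165,700 by $345,400, which is 87 full-or-partial $4,000 increments; reduction = 87 × $225 = $19,575, leaving $14,399.
Lost: $15,074 − $14,399 = $675.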